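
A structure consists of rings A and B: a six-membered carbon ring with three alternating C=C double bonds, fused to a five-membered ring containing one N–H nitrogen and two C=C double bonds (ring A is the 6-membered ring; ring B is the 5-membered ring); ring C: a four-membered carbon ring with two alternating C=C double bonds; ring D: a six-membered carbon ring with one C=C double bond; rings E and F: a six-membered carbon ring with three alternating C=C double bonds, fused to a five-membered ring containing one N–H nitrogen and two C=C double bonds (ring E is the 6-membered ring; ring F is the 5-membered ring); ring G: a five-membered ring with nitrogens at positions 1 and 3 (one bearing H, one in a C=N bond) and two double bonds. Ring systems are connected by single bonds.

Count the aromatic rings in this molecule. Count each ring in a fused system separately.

Rings A and B form a fused bicyclic system (with one N–H) with 9 sp² atoms and 10 π electrons from ring double bonds plus a heteroatom lone pair. 10 = 4(2)+2, so the system is aromatic and both rings count as aromatic (indole).
Ring C has only sp² ring atoms; a planar conformation would have a fully conjugated π system of 4 electrons. But 4 = 4(1), which is 4n not 4n+2, so ring C is not aromatic (cyclobutadiene) — cyclobutadiene is antiaromatic and distorts to a rectangle.
Ring D has four sp³ carbons, so it is not fully conjugated — not aromatic (cyclohexene).
Rings E and F form a fused bicyclic system (with one N–H) with 9 sp² atoms and 10 π electrons from ring double bonds plus a heteroatom lone pair. 10 = 4(2)+2, so the system is aromatic and both rings count as aromatic (indole).
Ring G is fully conjugated (every ring atom contributes a p orbital); 2 ring double bonds (4 π electrons) plus a heteroatom lone pair (2) give 6 π electrons. That satisfies 4n+2 with n=1, so ring G is aromatic (imidazole).
Aromatic: A, B, E, F, G. Total: 5.

5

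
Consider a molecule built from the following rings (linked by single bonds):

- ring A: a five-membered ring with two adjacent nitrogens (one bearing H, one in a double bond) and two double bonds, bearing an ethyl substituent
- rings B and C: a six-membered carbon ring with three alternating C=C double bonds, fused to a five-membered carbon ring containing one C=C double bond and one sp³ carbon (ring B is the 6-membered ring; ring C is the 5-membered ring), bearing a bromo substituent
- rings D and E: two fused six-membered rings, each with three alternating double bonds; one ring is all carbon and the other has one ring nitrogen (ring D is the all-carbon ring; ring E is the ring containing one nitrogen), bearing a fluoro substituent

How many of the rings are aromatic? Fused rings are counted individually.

4

Ring A is planar and fully conjugated; 2 ring double bonds (4 π electrons) plus a heteroatom lone pair (2) give 6 π electrons. That satisfies 4n+2 with n=1, so ring A is aromatic (pyrazole).
Ring B is fully conjugated (every ring atom contributes a p orbital); 3 ring double bonds give 6 π electrons. Since 6 = 4n+2 (n=1), ring B is aromatic (benzene ring).
Ring C has one sp³ carbon, so it is not fully conjugated — not aromatic (cyclopentene ring).
Rings D and E form a fused bicyclic system (with one nitrogen) with 10 sp² atoms and 10 π electrons from ring double bonds. 10 = 4(2)+2, so the system is aromatic and both rings count as aromatic (quinoline).
Aromatic: A, B, D, E. Total: 4.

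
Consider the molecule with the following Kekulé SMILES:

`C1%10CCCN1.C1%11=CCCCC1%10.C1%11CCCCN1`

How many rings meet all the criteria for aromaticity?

The SMILES encodes a five-membered saturated ring of four carbons and one N–H nitrogen; a six-membered carbon ring with one C=C double bond; a six-membered saturated ring of five carbons and one N–H nitrogen.
The 5-membered ring with one N–H has only sp³ atoms, so it is not fully conjugated — not aromatic (pyrrolidine).
The 6-membered ring has four sp³ carbons, so it is not fully conjugated — not aromatic (cyclohexene).
The 6-membered ring with one N–H has only sp³ atoms, so it is not fully conjugated — not aromatic (piperidine).
None of the rings are aromatic. Total: 0.

0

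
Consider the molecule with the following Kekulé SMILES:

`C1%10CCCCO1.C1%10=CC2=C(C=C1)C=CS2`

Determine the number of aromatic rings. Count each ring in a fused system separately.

The SMILES encodes a six-membered saturated ring of five carbons and one oxygen; a six-membered carbon ring with three alternating C=C double bonds, fused to a five-membered ring containing one sulfur and two C=C double bonds.
The 6-membered ring with one oxygen has only sp³ atoms, so it is not fully conjugated — not aromatic (tetrahydropyran).
The fused 6/5-membered bicyclic (with one sulfur) is a single π system with 9 sp² atoms and 10 π electrons from ring double bonds plus a heteroatom lone pair. 10 = 4(2)+2, so the system is aromatic and both rings count as aromatic (benzothiophene).
2 of the 3 rings are aromatic. Total: 2.

2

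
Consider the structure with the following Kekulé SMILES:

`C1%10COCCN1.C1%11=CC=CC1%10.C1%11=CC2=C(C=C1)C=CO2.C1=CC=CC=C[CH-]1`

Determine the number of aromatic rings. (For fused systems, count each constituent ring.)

2

The SMILES encodes a six-membered saturated ring with an oxygen and an N–H nitrogen at positions 1 and 4; a five-membered carbon ring with two conjugated C=C double bonds and one sp³ carbon; a six-membered carbon ring with three alternating C=C double bonds, fused to a five-membered ring containing one oxygen and two C=C double bonds; a seven-membered all-carbon ring bearing a negative charge on one carbon, with three C=C double bonds.
The 6-membered ring with one oxygen and one N–H (1,4) has only sp³ atoms, so it is not fully conjugated — not aromatic (morpholine).
The 5-membered ring has one sp³ carbon, so it is not fully conjugated — not aromatic (cyclopentadiene).
The fused 6/5-membered bicyclic (with one oxygen) is a single π system with 9 sp² atoms and 10 π electrons from ring double bonds plus a heteroatom lone pair. 10 = 4(2)+2, so the system is aromatic and both rings count as aromatic (benzofuran).
The 7-membered ring has only sp² ring atoms; a planar conformation would have a fully conjugated π system of 8 electrons. But 8 = 4(2), which is 4n not 4n+2, so it is not aromatic (cycloheptatrienyl anion).
2 of the 5 rings are aromatic. Total: 2.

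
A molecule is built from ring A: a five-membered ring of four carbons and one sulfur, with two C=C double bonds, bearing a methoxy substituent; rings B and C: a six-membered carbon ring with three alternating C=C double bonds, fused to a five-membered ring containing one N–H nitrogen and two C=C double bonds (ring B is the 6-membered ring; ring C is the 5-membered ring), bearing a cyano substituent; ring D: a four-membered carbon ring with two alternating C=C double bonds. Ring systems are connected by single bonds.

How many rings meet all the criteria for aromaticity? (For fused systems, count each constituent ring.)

3

Ring A is fully conjugated (every ring atom contributes a p orbital); 2 ring double bonds (4 π electrons) plus a heteroatom lone pair (2) give 6 π electrons. Since 6 = 4n+2 (n=1), ring A is aromatic (thiophene).
Rings B and C form a fused bicyclic system (with one N–H) with 9 sp² atoms and 10 π electrons from ring double bonds plus a heteroatom lone pair. 10 = 4(2)+2, so the system is aromatic and both rings count as aromatic (indole).
Ring D has only sp² ring atoms; a planar conformation would have a fully conjugated π system of 4 electrons. But 4 = 4(1), which is 4n not 4n+2, so ring D is not aromatic (cyclobutadiene) — cyclobutadiene is antiaromatic and distorts to a rectangle.
Aromatic: A, B, C. Total: 3.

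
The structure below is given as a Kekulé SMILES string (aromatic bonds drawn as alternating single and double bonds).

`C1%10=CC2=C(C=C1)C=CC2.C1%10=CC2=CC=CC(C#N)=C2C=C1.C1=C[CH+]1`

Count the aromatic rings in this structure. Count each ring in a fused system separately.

The SMILES encodes a six-membered carbon ring with three alternating C=C double bonds, fused to a five-membered carbon ring containing one C=C double bond and one sp³ carbon; two fused six-membered carbon rings, each with three alternating C=C double bonds; a three-membered all-carbon ring bearing a positive charge on one carbon, with one C=C double bond.
The 6-membered ring has a continuous p-orbital overlap around the ring; 3 ring double bonds give 6 π electrons. 6 = 4(1)+2, so it is aromatic (benzene ring).
The 5-membered ring has one sp³ carbon, so it is not fully conjugated — not aromatic (cyclopentene ring).
The fused 6/6-membered bicyclic is a single π system with 10 sp² atoms and 10 π electrons from ring double bonds. 10 = 4(2)+2, so the system is aromatic and both rings count as aromatic (naphthalene).
The 3-membered ring is planar and fully conjugated; 1 ring double bond (2 π electrons) plus the carbocation's empty p orbital (0, but keeps the ring conjugated) give 2 π electrons. 2 = 4(0)+2, so it is aromatic (cyclopropenyl cation).
4 of the 5 rings are aromatic. Total: 4.

4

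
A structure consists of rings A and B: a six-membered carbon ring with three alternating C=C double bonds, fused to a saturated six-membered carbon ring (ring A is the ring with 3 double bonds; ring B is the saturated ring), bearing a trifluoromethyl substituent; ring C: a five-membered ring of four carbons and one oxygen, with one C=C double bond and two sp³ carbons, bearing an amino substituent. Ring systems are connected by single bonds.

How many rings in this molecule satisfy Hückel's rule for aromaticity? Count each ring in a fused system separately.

Ring A has a continuous p-orbital overlap around the ring; 3 ring double bonds give 6 π electrons. That satisfies 4n+2 with n=1, so ring A is aromatic (benzene ring).
Ring B has four sp³ carbons, so it is not fully conjugated — not aromatic (cyclohexane ring).
Ring C has two sp³ carbons, so it is not fully conjugated — not aromatic (2,3-dihydrofuran).
Aromatic: A. Total: 1.

1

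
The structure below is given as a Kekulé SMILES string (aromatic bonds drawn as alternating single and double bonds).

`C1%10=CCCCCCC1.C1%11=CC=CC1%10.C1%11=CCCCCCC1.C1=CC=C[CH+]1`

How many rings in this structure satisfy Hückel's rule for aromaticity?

0

The SMILES encodes an eight-membered carbon ring with one C=C double bond; a five-membered carbon ring with two conjugated C=C double bonds and one sp³ carbon; an eight-membered carbon ring with one C=C double bond; a five-membered all-carbon ring bearing a positive charge on one carbon, with two C=C double bonds.
The 8-membered ring has six sp³ carbons, so it is not fully conjugated — not aromatic (cyclooctene).
The 5-membered ring has one sp³ carbon, so it is not fully conjugated — not aromatic (cyclopentadiene).
The second 8-membered ring has six sp³ carbons, so it is not fully conjugated — not aromatic (cyclooctene).
The second 5-membered ring has only sp² ring atoms; a planar conformation would have a fully conjugated π system of 4 electrons. But 4 = 4(1), which is 4n not 4n+2, so it is not aromatic (cyclopentadienyl cation).
None of the rings are aromatic. Total: 0.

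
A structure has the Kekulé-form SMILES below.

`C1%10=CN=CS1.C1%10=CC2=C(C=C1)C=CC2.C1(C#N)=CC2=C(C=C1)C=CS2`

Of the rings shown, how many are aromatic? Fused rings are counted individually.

The SMILES encodes a five-membered ring with a sulfur at position 1 and a nitrogen at position 3 (in a C=N bond), with two double bonds; a six-membered carbon ring with three alternating C=C double bonds, fused to a five-membered carbon ring containing one C=C double bond and one sp³ carbon; a six-membered carbon ring with three alternating C=C double bonds, fused to a five-membered ring containing one sulfur and two C=C double bonds.
The 5-membered ring with one sulfur and one =N– is planar and fully conjugated; 2 ring double bonds (4 π electrons) plus a heteroatom lone pair (2) give 6 π electrons. That satisfies 4n+2 with n=1, so it is aromatic (thiazole).
The 6-membered ring has a continuous p-orbital overlap around the ring; 3 ring double bonds give 6 π electrons. That satisfies 4n+2 with n=1, so it is aromatic (benzene ring).
The 5-membered ring has one sp³ carbon, so it is not fully conjugated — not aromatic (cyclopentene ring).
The fused 6/5-membered bicyclic (with one sulfur) is a single π system with 9 sp² atoms and 10 π electrons from ring double bonds plus a heteroatom lone pair. 10 = 4(2)+2, so the system is aromatic and both rings count as aromatic (benzothiophene).
4 of the 5 rings are aromatic. Total: 4.

4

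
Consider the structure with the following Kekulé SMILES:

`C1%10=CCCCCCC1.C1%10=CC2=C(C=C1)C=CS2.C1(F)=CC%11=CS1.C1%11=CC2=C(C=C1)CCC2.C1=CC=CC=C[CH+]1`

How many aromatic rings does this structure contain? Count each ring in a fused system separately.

5

The SMILES encodes an eight-membered carbon ring with one C=C double bond; a six-membered carbon ring with three alternating C=C double bonds, fused to a five-membered ring containing one sulfur and two C=C double bonds; a five-membered ring of four carbons and one sulfur, with two C=C double bonds; a six-membered carbon ring with three alternating C=C double bonds, fused to a saturated five-membered carbon ring; a seven-membered all-carbon ring bearing a positive charge on one carbon, with three C=C double bonds.
The 8-membered ring has six sp³ carbons, so it is not fully conjugated — not aromatic (cyclooctene).
The fused 6/5-membered bicyclic (with one sulfur) is a single π system with 9 sp² atoms and 10 π electrons from ring double bonds plus a heteroatom lone pair. 10 = 4(2)+2, so the system is aromatic and both rings count as aromatic (benzothiophene).
The 5-membered ring with one sulfur has a continuous p-orbital overlap around the ring; 2 ring double bonds (4 π electrons) plus a heteroatom lone pair (2) give 6 π electrons. That satisfies 4n+2 with n=1, so it is aromatic (thiophene).
The 6-membered ring has a continuous p-orbital overlap around the ring; 3 ring double bonds give 6 π electrons. 6 = 4(1)+2, so it is aromatic (benzene ring).
The 5-membered ring has three sp³ carbons, so it is not fully conjugated — not aromatic (cyclopentane ring).
The 7-membered ring is fully conjugated (every ring atom contributes a p orbital); 3 ring double bonds (6 π electrons) plus the carbocation's empty p orbital (0, but keeps the ring conjugated) give 6 π electrons. 6 = 4(1)+2, so it is aromatic (tropylium cation).
5 of the 7 rings are aromatic. Total: 5.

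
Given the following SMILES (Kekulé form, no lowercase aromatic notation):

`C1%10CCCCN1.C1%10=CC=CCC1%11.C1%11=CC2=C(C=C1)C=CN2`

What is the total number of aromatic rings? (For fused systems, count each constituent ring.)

2

The SMILES encodes a six-membered saturated ring of five carbons and one N–H nitrogen; a six-membered carbon ring with two conjugated C=C double bonds and two sp³ carbons; a six-membered carbon ring with three alternating C=C double bonds, fused to a five-membered ring containing one N–H nitrogen and two C=C double bonds.
The 6-membered ring with one N–H has only sp³ atoms, so it is not fully conjugated — not aromatic (piperidine).
The 6-membered ring has two sp³ carbons, so it is not fully conjugated — not aromatic (1,3-cyclohexadiene).
The fused 6/5-membered bicyclic (with one N–H) is a single π system with 9 sp² atoms and 10 π electrons from ring double bonds plus a heteroatom lone pair. 10 = 4(2)+2, so the system is aromatic and both rings count as aromatic (indole).
2 of the 4 rings are aromatic. Total: 2.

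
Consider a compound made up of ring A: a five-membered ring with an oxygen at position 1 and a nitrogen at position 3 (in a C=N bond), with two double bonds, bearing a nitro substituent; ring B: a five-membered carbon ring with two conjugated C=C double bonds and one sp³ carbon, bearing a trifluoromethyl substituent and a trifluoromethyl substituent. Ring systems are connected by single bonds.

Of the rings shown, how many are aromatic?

1

Ring A has a continuous p-orbital overlap around the ring; 2 ring double bonds (4 π electrons) plus a heteroatom lone pair (2) give 6 π electrons. 6 = 4(1)+2, so ring A is aromatic (oxazole).
Ring B has one sp³ carbon, so it is not fully conjugated — not aromatic (cyclopentadiene).
Aromatic: A. Total: 1.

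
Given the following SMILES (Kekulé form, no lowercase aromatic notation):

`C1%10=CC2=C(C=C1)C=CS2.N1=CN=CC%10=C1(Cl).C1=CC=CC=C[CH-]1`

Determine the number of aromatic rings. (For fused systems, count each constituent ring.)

3

The SMILES encodes a six-membered carbon ring with three alternating C=C double bonds, fused to a five-membered ring containing one sulfur and two C=C double bonds; a six-membered ring with nitrogens at positions 1 and 3 and three alternating double bonds; a seven-membered all-carbon ring bearing a negative charge on one carbon, with three C=C double bonds.
The fused 6/5-membered bicyclic (with one sulfur) is a single π system with 9 sp² atoms and 10 π electrons from ring double bonds plus a heteroatom lone pair. 10 = 4(2)+2, so the system is aromatic and both rings count as aromatic (benzothiophene).
The 6-membered ring with two nitrogens (1,3) is fully conjugated (every ring atom contributes a p orbital); 3 ring double bonds give 6 π electrons. 6 = 4(1)+2, so it is aromatic (pyrimidine).
The 7-membered ring has only sp² ring atoms; a planar conformation would have a fully conjugated π system of 8 electrons. But 8 = 4(2), which is 4n not 4n+2, so it is not aromatic (cycloheptatrienyl anion).
3 of the 4 rings are aromatic. Total: 3.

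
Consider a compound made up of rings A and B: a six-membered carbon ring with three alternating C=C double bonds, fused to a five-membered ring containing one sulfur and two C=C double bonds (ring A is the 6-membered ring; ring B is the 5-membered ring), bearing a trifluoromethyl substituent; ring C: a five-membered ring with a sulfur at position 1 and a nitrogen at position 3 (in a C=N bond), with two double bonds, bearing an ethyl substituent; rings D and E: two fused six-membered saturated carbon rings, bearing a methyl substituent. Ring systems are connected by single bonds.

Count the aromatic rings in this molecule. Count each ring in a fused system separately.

3

Rings A and B form a fused bicyclic system (with one sulfur) with 9 sp² atoms and 10 π electrons from ring double bonds plus a heteroatom lone pair. 10 = 4(2)+2, so the system is aromatic and both rings count as aromatic (benzothiophene).
Ring C is fully conjugated (every ring atom contributes a p orbital); 2 ring double bonds (4 π electrons) plus a heteroatom lone pair (2) give 6 π electrons. 6 = 4(1)+2, so ring C is aromatic (thiazole).
Ring D has only sp³ atoms, so it is not fully conjugated — not aromatic (cyclohexane ring).
Ring E has only sp³ atoms, so it is not fully conjugated — not aromatic (cyclohexane ring).
Aromatic: A, B, C. Total: 3.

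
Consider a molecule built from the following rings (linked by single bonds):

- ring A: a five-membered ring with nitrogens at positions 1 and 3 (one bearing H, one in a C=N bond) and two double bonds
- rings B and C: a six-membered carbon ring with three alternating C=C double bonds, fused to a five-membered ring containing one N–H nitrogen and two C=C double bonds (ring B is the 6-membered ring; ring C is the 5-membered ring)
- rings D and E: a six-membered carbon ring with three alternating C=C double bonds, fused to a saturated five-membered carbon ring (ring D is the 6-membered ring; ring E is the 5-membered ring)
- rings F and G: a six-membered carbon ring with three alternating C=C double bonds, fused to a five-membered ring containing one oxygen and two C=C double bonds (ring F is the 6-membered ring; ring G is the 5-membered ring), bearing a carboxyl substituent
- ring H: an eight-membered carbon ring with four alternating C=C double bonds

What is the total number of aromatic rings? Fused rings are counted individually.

Ring A is planar and fully conjugated; 2 ring double bonds (4 π electrons) plus a heteroatom lone pair (2) give 6 π electrons. Since 6 = 4n+2 (n=1), ring A is aromatic (imidazole).
Rings B and C form a fused bicyclic system (with one N–H) with 9 sp² atoms and 10 π electrons from ring double bonds plus a heteroatom lone pair. 10 = 4(2)+2, so the system is aromatic and both rings count as aromatic (indole).
Ring D is fully conjugated (every ring atom contributes a p orbital); 3 ring double bonds give 6 π electrons. 6 = 4(1)+2, so ring D is aromatic (benzene ring).
Ring E has three sp³ carbons, so it is not fully conjugated — not aromatic (cyclopentane ring).
Rings F and G form a fused bicyclic system (with one oxygen) with 9 sp² atoms and 10 π electrons from ring double bonds plus a heteroatom lone pair. 10 = 4(2)+2, so the system is aromatic and both rings count as aromatic (benzofuran).
Ring H has only sp² ring atoms; a planar conformation would have a fully conjugated π system of 8 electrons. But 8 = 4(2), which is 4n not 4n+2, so ring H is not aromatic (cyclooctatetraene) — cyclooctatetraene distorts into a non-planar tub to avoid antiaromaticity.
Aromatic: A, B, C, D, F, G. Total: 6.

6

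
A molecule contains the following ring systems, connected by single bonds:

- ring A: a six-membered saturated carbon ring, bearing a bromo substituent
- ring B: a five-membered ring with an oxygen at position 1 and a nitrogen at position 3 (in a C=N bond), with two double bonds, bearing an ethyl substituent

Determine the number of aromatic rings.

Ring A has only sp³ atoms, so it is not fully conjugated — not aromatic (cyclohexane).
Ring B is fully conjugated (every ring atom contributes a p orbital); 2 ring double bonds (4 π electrons) plus a heteroatom lone pair (2) give 6 π electrons. 6 = 4(1)+2, so ring B is aromatic (oxazole).
Aromatic: B. Total: 1.

1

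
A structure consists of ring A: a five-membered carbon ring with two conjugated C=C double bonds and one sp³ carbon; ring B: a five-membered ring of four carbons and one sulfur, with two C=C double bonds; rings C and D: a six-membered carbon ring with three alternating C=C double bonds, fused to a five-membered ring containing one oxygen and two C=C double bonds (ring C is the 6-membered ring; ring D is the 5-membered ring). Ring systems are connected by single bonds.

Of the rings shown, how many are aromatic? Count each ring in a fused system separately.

3

Ring A has one sp³ carbon, so it is not fully conjugated — not aromatic (cyclopentadiene).
Ring B is planar and fully conjugated; 2 ring double bonds (4 π electrons) plus a heteroatom lone pair (2) give 6 π electrons. 6 = 4(1)+2, so ring B is aromatic (thiophene).
Rings C and D form a fused bicyclic system (with one oxygen) with 9 sp² atoms and 10 π electrons from ring double bonds plus a heteroatom lone pair. 10 = 4(2)+2, so the system is aromatic and both rings count as aromatic (benzofuran).
Aromatic: B, C, D. Total: 3.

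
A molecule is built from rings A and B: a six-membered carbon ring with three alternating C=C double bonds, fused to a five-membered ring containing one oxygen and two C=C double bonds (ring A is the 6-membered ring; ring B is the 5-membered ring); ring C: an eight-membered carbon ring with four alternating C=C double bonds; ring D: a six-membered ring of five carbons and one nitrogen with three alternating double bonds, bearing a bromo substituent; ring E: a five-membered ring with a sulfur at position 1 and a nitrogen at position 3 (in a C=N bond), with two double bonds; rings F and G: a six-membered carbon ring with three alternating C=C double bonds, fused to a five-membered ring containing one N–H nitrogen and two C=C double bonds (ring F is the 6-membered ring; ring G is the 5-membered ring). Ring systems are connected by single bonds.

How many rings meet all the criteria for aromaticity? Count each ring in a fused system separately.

6

Rings A and B form a fused bicyclic system (with one oxygen) with 9 sp² atoms and 10 π electrons from ring double bonds plus a heteroatom lone pair. 10 = 4(2)+2, so the system is aromatic and both rings count as aromatic (benzofuran).
Ring C has only sp² ring atoms; a planar conformation would have a fully conjugated π system of 8 electrons. But 8 = 4(2), which is 4n not 4n+2, so ring C is not aromatic (cyclooctatetraene) — cyclooctatetraene distorts into a non-planar tub to avoid antiaromaticity.
Ring D is planar and fully conjugated; 3 ring double bonds give 6 π electrons. Since 6 = 4n+2 (n=1), ring D is aromatic (pyridine).
Ring E is fully conjugated (every ring atom contributes a p orbital); 2 ring double bonds (4 π electrons) plus a heteroatom lone pair (2) give 6 π electrons. That satisfies 4n+2 with n=1, so ring E is aromatic (thiazole).
Rings F and G form a fused bicyclic system (with one N–H) with 9 sp² atoms and 10 π electrons from ring double bonds plus a heteroatom lone pair. 10 = 4(2)+2, so the system is aromatic and both rings count as aromatic (indole).
Aromatic: A, B, D, E, F, G. Total: 6.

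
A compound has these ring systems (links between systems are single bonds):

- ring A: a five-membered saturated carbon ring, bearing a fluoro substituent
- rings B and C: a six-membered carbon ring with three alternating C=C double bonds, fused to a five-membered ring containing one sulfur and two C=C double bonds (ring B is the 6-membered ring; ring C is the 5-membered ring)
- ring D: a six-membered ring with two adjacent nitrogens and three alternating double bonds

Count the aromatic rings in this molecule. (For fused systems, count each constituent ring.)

Ring A has only sp³ atoms, so it is not fully conjugated — not aromatic (cyclopentane).
Rings B and C form a fused bicyclic system (with one sulfur) with 9 sp² atoms and 10 π electrons from ring double bonds plus a heteroatom lone pair. 10 = 4(2)+2, so the system is aromatic and both rings count as aromatic (benzothiophene).
Ring D is planar and fully conjugated; 3 ring double bonds give 6 π electrons. That satisfies 4n+2 with n=1, so ring D is aromatic (pyridazine).
Aromatic: B, C, D. Total: 3.

3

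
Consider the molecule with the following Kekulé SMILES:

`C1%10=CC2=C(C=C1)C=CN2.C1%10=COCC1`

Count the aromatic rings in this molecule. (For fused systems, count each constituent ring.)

The SMILES encodes a six-membered carbon ring with three alternating C=C double bonds, fused to a five-membered ring containing one N–H nitrogen and two C=C double bonds; a five-membered ring of four carbons and one oxygen, with one C=C double bond and two sp³ carbons.
The fused 6/5-membered bicyclic (with one N–H) is a single π system with 9 sp² atoms and 10 π electrons from ring double bonds plus a heteroatom lone pair. 10 = 4(2)+2, so the system is aromatic and both rings count as aromatic (indole).
The 5-membered ring with one oxygen has two sp³ carbons, so it is not fully conjugated — not aromatic (2,3-dihydrofuran).
2 of the 3 rings are aromatic. Total: 2.

2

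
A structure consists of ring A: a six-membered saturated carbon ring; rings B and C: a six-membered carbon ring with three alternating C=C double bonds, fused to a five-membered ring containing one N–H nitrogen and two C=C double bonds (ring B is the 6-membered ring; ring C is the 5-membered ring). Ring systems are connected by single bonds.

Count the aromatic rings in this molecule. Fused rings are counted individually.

2

Ring A has only sp³ atoms, so it is not fully conjugated — not aromatic (cyclohexane).
Rings B and C form a fused bicyclic system (with one N–H) with 9 sp² atoms and 10 π electrons from ring double bonds plus a heteroatom lone pair. 10 = 4(2)+2, so the system is aromatic and both rings count as aromatic (indole).
Aromatic: B, C. Total: 2.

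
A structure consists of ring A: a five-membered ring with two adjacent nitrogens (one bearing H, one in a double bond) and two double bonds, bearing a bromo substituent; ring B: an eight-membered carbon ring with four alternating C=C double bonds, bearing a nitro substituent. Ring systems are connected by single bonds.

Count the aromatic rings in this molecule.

1

Ring A is planar and fully conjugated; 2 ring double bonds (4 π electrons) plus a heteroatom lone pair (2) give 6 π electrons. That satisfies 4n+2 with n=1, so ring A is aromatic (pyrazole).
Ring B has only sp² ring atoms; a planar conformation would have a fully conjugated π system of 8 electrons. But 8 = 4(2), which is 4n not 4n+2, so ring B is not aromatic (cyclooctatetraene) — cyclooctatetraene distorts into a non-planar tub to avoid antiaromaticity.
Aromatic: A. Total: 1.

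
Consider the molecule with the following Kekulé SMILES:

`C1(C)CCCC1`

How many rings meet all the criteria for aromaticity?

The SMILES encodes a five-membered saturated carbon ring.
The 5-membered ring has only sp³ atoms, so it is not fully conjugated — not aromatic (cyclopentane).

0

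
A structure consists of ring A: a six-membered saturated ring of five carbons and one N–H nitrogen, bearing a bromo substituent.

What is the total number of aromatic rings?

0

Ring A has only sp³ atoms, so it is not fully conjugated — not aromatic (piperidine).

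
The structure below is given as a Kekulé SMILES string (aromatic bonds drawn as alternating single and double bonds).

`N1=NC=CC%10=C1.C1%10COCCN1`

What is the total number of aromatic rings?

The SMILES encodes a six-membered ring with two adjacent nitrogens and three alternating double bonds; a six-membered saturated ring with an oxygen and an N–H nitrogen at positions 1 and 4.
The 6-membered ring with two nitrogens (1,2) has a continuous p-orbital overlap around the ring; 3 ring double bonds give 6 π electrons. That satisfies 4n+2 with n=1, so it is aromatic (pyridazine).
The 6-membered ring with one oxygen and one N–H (1,4) has only sp³ atoms, so it is not fully conjugated — not aromatic (morpholine).
1 of the 2 rings is aromatic. Total: 1.

1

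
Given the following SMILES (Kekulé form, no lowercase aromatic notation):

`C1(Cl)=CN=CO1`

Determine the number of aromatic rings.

The SMILES encodes a five-membered ring with an oxygen at position 1 and a nitrogen at position 3 (in a C=N bond), with two double bonds.
The 5-membered ring with one oxygen and one =N– has a continuous p-orbital overlap around the ring; 2 ring double bonds (4 π electrons) plus a heteroatom lone pair (2) give 6 π electrons. That satisfies 4n+2 with n=1, so it is aromatic (oxazole).

1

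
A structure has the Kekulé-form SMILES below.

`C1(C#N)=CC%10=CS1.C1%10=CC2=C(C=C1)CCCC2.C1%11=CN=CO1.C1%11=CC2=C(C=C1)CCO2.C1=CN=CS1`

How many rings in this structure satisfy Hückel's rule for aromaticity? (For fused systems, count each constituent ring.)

The SMILES encodes a five-membered ring of four carbons and one sulfur, with two C=C double bonds; a six-membered carbon ring with three alternating C=C double bonds, fused to a saturated six-membered carbon ring; a five-membered ring with an oxygen at position 1 and a nitrogen at position 3 (in a C=N bond), with two double bonds; a six-membered carbon ring with three alternating C=C double bonds, fused to a five-membered ring containing one oxygen and two sp³ carbons; a five-membered ring with a sulfur at position 1 and a nitrogen at position 3 (in a C=N bond), with two double bonds.
The 5-membered ring with one sulfur is planar and fully conjugated; 2 ring double bonds (4 π electrons) plus a heteroatom lone pair (2) give 6 π electrons. Since 6 = 4n+2 (n=1), it is aromatic (thiophene).
The 6-membered ring has a continuous p-orbital overlap around the ring; 3 ring double bonds give 6 π electrons. That satisfies 4n+2 with n=1, so it is aromatic (benzene ring).
The second 6-membered ring has four sp³ carbons, so it is not fully conjugated — not aromatic (cyclohexane ring).
The 5-membered ring with one oxygen and one =N– is planar and fully conjugated; 2 ring double bonds (4 π electrons) plus a heteroatom lone pair (2) give 6 π electrons. Since 6 = 4n+2 (n=1), it is aromatic (oxazole).
The third 6-membered ring is fully conjugated (every ring atom contributes a p orbital); 3 ring double bonds give 6 π electrons. That satisfies 4n+2 with n=1, so it is aromatic (benzene ring).
The 5-membered ring with one oxygen has two sp³ carbons, so it is not fully conjugated — not aromatic (oxolane ring).
The 5-membered ring with one sulfur and one =N– is planar and fully conjugated; 2 ring double bonds (4 π electrons) plus a heteroatom lone pair (2) give 6 π electrons. 6 = 4(1)+2, so it is aromatic (thiazole).
5 of the 7 rings are aromatic. Total: 5.

5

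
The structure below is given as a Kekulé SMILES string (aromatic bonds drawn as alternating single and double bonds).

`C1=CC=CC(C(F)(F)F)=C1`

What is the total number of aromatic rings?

The SMILES encodes a six-membered carbon ring with three alternating C=C double bonds.
The 6-membered ring is planar and fully conjugated; 3 ring double bonds give 6 π electrons. 6 = 4(1)+2, so it is aromatic (benzene).

1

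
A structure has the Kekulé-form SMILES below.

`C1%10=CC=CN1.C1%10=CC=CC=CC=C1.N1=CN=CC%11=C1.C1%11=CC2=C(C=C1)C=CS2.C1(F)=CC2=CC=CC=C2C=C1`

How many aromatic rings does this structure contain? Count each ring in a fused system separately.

The SMILES encodes a five-membered ring of four carbons and one nitrogen bearing a hydrogen, with two C=C double bonds; an eight-membered carbon ring with four alternating C=C double bonds; a six-membered ring with nitrogens at positions 1 and 3 and three alternating double bonds; a six-membered carbon ring with three alternating C=C double bonds, fused to a five-membered ring containing one sulfur and two C=C double bonds; two fused six-membered carbon rings, each with three alternating C=C double bonds.
The 5-membered ring with one N–H is fully conjugated (every ring atom contributes a p orbital); 2 ring double bonds (4 π electrons) plus a heteroatom lone pair (2) give 6 π electrons. 6 = 4(1)+2, so it is aromatic (pyrrole).
The 8-membered ring has only sp² ring atoms; a planar conformation would have a fully conjugated π system of 8 electrons. But 8 = 4(2), which is 4n not 4n+2, so it is not aromatic (cyclooctatetraene) — cyclooctatetraene distorts into a non-planar tub to avoid antiaromaticity.
The 6-membered ring with two nitrogens (1,3) has a continuous p-orbital overlap around the ring; 3 ring double bonds give 6 π electrons. 6 = 4(1)+2, so it is aromatic (pyrimidine).
The fused 6/5-membered bicyclic (with one sulfur) is a single π system with 9 sp² atoms and 10 π electrons from ring double bonds plus a heteroatom lone pair. 10 = 4(2)+2, so the system is aromatic and both rings count as aromatic (benzothiophene).
The fused 6/6-membered bicyclic is a single π system with 10 sp² atoms and 10 π electrons from ring double bonds. 10 = 4(2)+2, so the system is aromatic and both rings count as aromatic (naphthalene).
6 of the 7 rings are aromatic. Total: 6.

6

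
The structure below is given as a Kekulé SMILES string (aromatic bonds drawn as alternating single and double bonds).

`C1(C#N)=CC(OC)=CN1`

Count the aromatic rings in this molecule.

The SMILES encodes a five-membered ring of four carbons and one nitrogen bearing a hydrogen, with two C=C double bonds.
The 5-membered ring with one N–H has a continuous p-orbital overlap around the ring; 2 ring double bonds (4 π electrons) plus a heteroatom lone pair (2) give 6 π electrons. 6 = 4(1)+2, so it is aromatic (pyrrole).

1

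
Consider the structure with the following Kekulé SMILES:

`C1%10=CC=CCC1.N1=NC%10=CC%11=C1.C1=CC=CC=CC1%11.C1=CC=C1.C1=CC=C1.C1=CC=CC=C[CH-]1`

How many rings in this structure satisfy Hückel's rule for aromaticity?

The SMILES encodes a six-membered carbon ring with two conjugated C=C double bonds and two sp³ carbons; a six-membered ring with two adjacent nitrogens and three alternating double bonds; a seven-membered carbon ring with three C=C double bonds and one sp³ carbon; a four-membered carbon ring with two alternating C=C double bonds; a four-membered carbon ring with two alternating C=C double bonds; a seven-membered all-carbon ring bearing a negative charge on one carbon, with three C=C double bonds.
The 6-membered ring has two sp³ carbons, so it is not fully conjugated — not aromatic (1,3-cyclohexadiene).
The 6-membered ring with two nitrogens (1,2) has a continuous p-orbital overlap around the ring; 3 ring double bonds give 6 π electrons. Since 6 = 4n+2 (n=1), it is aromatic (pyridazine).
The 7-membered ring has one sp³ carbon, so it is not fully conjugated — not aromatic (cycloheptatriene).
The 4-membered ring has only sp² ring atoms; a planar conformation would have a fully conjugated π system of 4 electrons. But 4 = 4(1), which is 4n not 4n+2, so it is not aromatic (cyclobutadiene) — cyclobutadiene is antiaromatic and distorts to a rectangle.
The second 4-membered ring has only sp² ring atoms; a planar conformation would have a fully conjugated π system of 4 electrons. But 4 = 4(1), which is 4n not 4n+2, so it is not aromatic (cyclobutadiene) — cyclobutadiene is antiaromatic and distorts to a rectangle.
The second 7-membered ring has only sp² ring atoms; a planar conformation would have a fully conjugated π system of 8 electrons. But 8 = 4(2), which is 4n not 4n+2, so it is not aromatic (cycloheptatrienyl anion).
1 of the 6 rings is aromatic. Total: 1.

1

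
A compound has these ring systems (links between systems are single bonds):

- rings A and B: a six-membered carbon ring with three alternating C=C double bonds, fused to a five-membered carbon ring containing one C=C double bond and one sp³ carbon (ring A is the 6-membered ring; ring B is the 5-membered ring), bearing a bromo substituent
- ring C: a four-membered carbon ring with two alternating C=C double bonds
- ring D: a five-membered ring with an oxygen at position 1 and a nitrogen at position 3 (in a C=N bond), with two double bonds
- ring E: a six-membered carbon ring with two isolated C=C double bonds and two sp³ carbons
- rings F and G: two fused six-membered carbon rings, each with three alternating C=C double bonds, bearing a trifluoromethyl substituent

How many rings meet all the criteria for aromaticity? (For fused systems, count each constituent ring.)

4

Ring A is fully conjugated (every ring atom contributes a p orbital); 3 ring double bonds give 6 π electrons. That satisfies 4n+2 with n=1, so ring A is aromatic (benzene ring).
Ring B has one sp³ carbon, so it is not fully conjugated — not aromatic (cyclopentene ring).
Ring C has only sp² ring atoms; a planar conformation would have a fully conjugated π system of 4 electrons. But 4 = 4(1), which is 4n not 4n+2, so ring C is not aromatic (cyclobutadiene) — cyclobutadiene is antiaromatic and distorts to a rectangle.
Ring D is planar and fully conjugated; 2 ring double bonds (4 π electrons) plus a heteroatom lone pair (2) give 6 π electrons. 6 = 4(1)+2, so ring D is aromatic (oxazole).
Ring E has two sp³ carbons, so it is not fully conjugated — not aromatic (1,4-cyclohexadiene).
Rings F and G form a fused bicyclic system with 10 sp² atoms and 10 π electrons from ring double bonds. 10 = 4(2)+2, so the system is aromatic and both rings count as aromatic (naphthalene).
Aromatic: A, D, F, G. Total: 4.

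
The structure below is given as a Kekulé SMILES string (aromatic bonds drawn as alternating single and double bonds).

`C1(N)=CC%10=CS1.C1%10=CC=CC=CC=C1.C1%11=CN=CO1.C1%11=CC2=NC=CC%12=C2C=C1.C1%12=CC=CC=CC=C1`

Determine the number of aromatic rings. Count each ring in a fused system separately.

The SMILES encodes a five-membered ring of four carbons and one sulfur, with two C=C double bonds; an eight-membered carbon ring with four alternating C=C double bonds; a five-membered ring with an oxygen at position 1 and a nitrogen at position 3 (in a C=N bond), with two double bonds; two fused six-membered rings, each with three alternating double bonds; one ring is all carbon and the other has one ring nitrogen; an eight-membered carbon ring with four alternating C=C double bonds.
The 5-membered ring with one sulfur is fully conjugated (every ring atom contributes a p orbital); 2 ring double bonds (4 π electrons) plus a heteroatom lone pair (2) give 6 π electrons. 6 = 4(1)+2, so it is aromatic (thiophene).
The 8-membered ring has only sp² ring atoms; a planar conformation would have a fully conjugated π system of 8 electrons. But 8 = 4(2), which is 4n not 4n+2, so it is not aromatic (cyclooctatetraene) — cyclooctatetraene distorts into a non-planar tub to avoid antiaromaticity.
The 5-membered ring with one oxygen and one =N– is planar and fully conjugated; 2 ring double bonds (4 π electrons) plus a heteroatom lone pair (2) give 6 π electrons. Since 6 = 4n+2 (n=1), it is aromatic (oxazole).
The fused 6/6-membered bicyclic (with one nitrogen) is a single π system with 10 sp² atoms and 10 π electrons from ring double bonds. 10 = 4(2)+2, so the system is aromatic and both rings count as aromatic (quinoline).
The second 8-membered ring has only sp² ring atoms; a planar conformation would have a fully conjugated π system of 8 electrons. But 8 = 4(2), which is 4n not 4n+2, so it is not aromatic (cyclooctatetraene) — cyclooctatetraene distorts into a non-planar tub to avoid antiaromaticity.
4 of the 6 rings are aromatic. Total: 4.

4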